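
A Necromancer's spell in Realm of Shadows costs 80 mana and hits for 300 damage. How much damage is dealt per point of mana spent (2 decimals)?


Efficiency = damage / mana
= 300 / 80
= 3.75

3.75 dmg/mana


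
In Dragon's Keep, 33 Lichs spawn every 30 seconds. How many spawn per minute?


Spawns per minute = count * (60 / interval)
= 33 * (60 / 30)
= 33 * 2.0
= 66.0

66.0 per minute


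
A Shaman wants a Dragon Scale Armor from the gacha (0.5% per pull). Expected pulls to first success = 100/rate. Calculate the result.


Expected pulls for a geometric distribution = 1/p = 100 / rate%
= 100 / 0.5
= 200.0

200.0 pulls


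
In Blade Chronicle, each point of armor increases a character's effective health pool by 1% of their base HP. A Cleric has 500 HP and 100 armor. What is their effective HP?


EHP = 500 * (1 + 100/100)
= 500 * (1 + 1.0)
= 500 * 2.0
= 1000.0

1000.0 EHP


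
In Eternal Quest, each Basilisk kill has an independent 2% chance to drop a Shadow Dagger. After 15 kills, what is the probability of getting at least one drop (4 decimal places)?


P(at least one) = 1 - P(none) = 1 - (1-p)^n
p = 2/100 = 0.02
1 - p = 0.98
(1 - p)^15 = 0.98^15 = 0.738569
P(at least one) = 1 - 0.738569 = 0.2614

0.2614


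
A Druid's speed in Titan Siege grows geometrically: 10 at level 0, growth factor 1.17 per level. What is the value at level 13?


value = base * growth^level
= 10 * 1.17^13
= 10 * 7.698679
= 76.99

76.99 speed


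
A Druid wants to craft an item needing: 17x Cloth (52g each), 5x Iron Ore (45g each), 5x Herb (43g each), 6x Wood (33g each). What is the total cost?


Cost breakdown:
  Cloth: 17 * 52 = 884
  Iron Ore: 5 * 45 = 225
  Herb: 5 * 43 = 215
  Wood: 6 * 33 = 198
Total = 884 + 225 + 215 + 198 = 1522

1522 gold


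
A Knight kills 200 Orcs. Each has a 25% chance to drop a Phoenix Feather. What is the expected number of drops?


Expected drops = kills * (drop_rate / 100)
= 200 * (25 / 100)
= 200 * 0.25
= 50.0

50.0 drops


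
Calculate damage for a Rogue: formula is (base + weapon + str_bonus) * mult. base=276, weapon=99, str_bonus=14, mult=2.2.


Sum base + weapon + str = 276 + 99 + 14 = 389
Multiply by 2.2:
389 * 2.2 = 855.8

855.8 damage


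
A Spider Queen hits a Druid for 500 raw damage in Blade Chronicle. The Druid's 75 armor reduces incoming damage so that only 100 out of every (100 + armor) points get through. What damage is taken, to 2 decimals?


actual = 500 * 100 / (100 + 75)
= 500 * 100 / 175
= 50000 / 175
= 285.71

285.71 damage


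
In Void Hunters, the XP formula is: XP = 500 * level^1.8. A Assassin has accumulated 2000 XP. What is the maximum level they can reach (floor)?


XP = 500 * level^1.8, so level = (XP / 500)^(1/1.8)
= (2000 / 500)^(1/1.8)
= 4.0^0.5556
= 2.1601
Floor: level = 2

level 2


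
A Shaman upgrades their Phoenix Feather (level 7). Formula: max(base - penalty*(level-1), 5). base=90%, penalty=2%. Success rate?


raw_rate = 90 - 2 * (7 - 1)
= 90 - 2 * 6
= 90 - 12
= 78
Apply floor: max(78, 5) = 78%

78%


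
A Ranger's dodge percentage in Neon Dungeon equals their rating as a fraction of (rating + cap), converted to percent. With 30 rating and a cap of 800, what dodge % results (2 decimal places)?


dodge% = 30 / (30 + 800) * 100
= 30 / 830 * 100
= 0.036145 * 100
= 3.61%

3.61%


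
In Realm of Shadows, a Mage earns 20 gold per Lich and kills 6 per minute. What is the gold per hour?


Gold per minute = 20 * 6 = 120
Gold per hour = 120 * 60 = 7200

7200 gold/hour


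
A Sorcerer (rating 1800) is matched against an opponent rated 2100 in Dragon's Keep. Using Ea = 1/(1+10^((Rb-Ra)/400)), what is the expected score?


Elo expected score: Ea = 1/(1 + 10^((Rb-Ra)/400))
Rb - Ra = 2100 - 1800 = 300
(Rb-Ra)/400 = 300/400 = 0.75
10^0.75 = 5.623413
Ea = 1/(1 + 5.623413) = 1/6.623413 = 0.1510

0.1510


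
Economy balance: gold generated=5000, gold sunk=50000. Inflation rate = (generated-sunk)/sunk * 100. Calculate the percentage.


Net gold = 5000 - 50000 = -45000
Inflation rate = net / sunk * 100 = -45000 / 50000 * 100
= -0.9 * 100
= -90.00%

-90.00%


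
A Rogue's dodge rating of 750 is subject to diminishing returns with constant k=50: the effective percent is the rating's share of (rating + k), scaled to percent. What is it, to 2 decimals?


effective% = rating / (rating + k) * 100
= 750 / (750 + 50) * 100
= 750 / 800 * 100
= 0.9375 * 100
= 93.75%

93.75%


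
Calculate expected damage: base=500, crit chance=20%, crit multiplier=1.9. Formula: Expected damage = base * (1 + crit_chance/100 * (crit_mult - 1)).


E[dmg] = base * (1 + crit_chance * (crit_mult - 1))
cc as decimal = 20/100 = 0.2
cm - 1 = 1.9 - 1 = 0.9
Bonus factor = 0.2 * 0.9 = 0.18
Total multiplier = 1 + 0.18 = 1.18
Expected damage = 500 * 1.18 = 590.00

590.00 damage


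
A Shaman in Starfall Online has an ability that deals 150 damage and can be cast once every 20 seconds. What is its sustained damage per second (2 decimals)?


DPS = damage / cooldown
= 150 / 20
= 7.50

7.50 DPS


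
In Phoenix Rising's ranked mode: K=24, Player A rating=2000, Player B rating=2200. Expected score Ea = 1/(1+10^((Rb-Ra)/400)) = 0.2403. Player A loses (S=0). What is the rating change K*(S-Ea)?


Elo update: delta = K * (S - Ea), where S = 0 (loses)
S - Ea = 0 - 0.2403 = -0.2403
Rating change = 24 * -0.2403
= -5.77

-5.77 rating points


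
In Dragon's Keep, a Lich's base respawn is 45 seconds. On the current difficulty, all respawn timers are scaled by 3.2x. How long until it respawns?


Respawn time = base * multiplier
= 45 * 3.2
= 144.0 seconds

144.0 seconds


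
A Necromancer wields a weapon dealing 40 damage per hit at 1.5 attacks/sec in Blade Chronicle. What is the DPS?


DPS = damage * attack_speed
= 40 * 1.5
= 60.0

60.0 DPS


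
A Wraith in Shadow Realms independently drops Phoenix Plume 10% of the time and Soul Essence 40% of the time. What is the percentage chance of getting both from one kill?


For independent events, P(both) = P(A) * P(B)
= 10% * 40%
= 400 / 100 %
= 4.0%

4.0%


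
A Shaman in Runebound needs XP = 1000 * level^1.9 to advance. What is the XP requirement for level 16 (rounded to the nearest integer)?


XP = 1000 * level^1.9
Substitute level = 16:
XP = 1000 * 16^1.9
= 1000 * 194.0117
= 194012

194012 XP


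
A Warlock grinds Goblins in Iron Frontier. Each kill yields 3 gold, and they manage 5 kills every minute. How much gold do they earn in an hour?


Gold per minute = 3 * 5 = 15
Gold per hour = 15 * 60 = 900

900 gold/hour


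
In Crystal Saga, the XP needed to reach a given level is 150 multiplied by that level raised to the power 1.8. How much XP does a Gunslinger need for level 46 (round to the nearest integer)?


XP = 150 * level^1.8
Substitute level = 46:
XP = 150 * 46^1.8
= 150 * 983.9298
= 147589

147589 XP


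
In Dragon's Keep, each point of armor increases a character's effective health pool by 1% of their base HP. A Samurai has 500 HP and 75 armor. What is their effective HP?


EHP = 500 * (1 + 75/100)
= 500 * (1 + 0.75)
= 500 * 1.75
= 875.0

875.0 EHP


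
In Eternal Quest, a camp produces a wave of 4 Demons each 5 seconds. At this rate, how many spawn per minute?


Spawns per minute = count * (60 / interval)
= 4 * (60 / 5)
= 4 * 12.0
= 48.0

48.0 per minute


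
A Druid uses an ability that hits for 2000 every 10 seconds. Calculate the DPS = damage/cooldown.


DPS = damage / cooldown
= 2000 / 10
= 200.00

200.00 DPS


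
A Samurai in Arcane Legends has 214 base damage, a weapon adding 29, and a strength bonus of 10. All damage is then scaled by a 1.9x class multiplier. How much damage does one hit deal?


Sum base + weapon + str = 214 + 29 + 10 = 253
Multiply by 1.9:
253 * 1.9 = 480.7

480.7 damage


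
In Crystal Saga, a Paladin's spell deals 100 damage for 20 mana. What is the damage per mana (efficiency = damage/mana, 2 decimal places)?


Efficiency = damage / mana
= 100 / 20
= 5.00

5.00 dmg/mana


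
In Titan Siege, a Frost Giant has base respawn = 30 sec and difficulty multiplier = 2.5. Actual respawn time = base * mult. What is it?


Respawn time = base * multiplier
= 30 * 2.5
= 75.0 seconds

75.0 seconds


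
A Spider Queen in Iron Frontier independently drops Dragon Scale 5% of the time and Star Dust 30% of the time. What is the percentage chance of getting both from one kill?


For independent events, P(both) = P(A) * P(B)
= 5% * 30%
= 150 / 100 %
= 1.5%

1.5%


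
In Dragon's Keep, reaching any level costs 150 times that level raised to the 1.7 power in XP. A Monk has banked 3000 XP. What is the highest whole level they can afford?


XP = 150 * level^1.7, so level = (XP / 150)^(1/1.7)
= (3000 / 150)^(1/1.7)
= 20.0^0.5882
= 5.8252
Floor: level = 5

level 5


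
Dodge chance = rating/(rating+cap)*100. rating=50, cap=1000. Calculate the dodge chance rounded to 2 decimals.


dodge% = 50 / (50 + 1000) * 100
= 50 / 1050 * 100
= 0.047619 * 100
= 4.76%

4.76%


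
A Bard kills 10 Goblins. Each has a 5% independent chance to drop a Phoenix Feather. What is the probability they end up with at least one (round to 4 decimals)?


P(at least one) = 1 - P(none) = 1 - (1-p)^n
p = 5/100 = 0.05
1 - p = 0.95
(1 - p)^10 = 0.95^10 = 0.598737
P(at least one) = 1 - 0.598737 = 0.4013

0.4013


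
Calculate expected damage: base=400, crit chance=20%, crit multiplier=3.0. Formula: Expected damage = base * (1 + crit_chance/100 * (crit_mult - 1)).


E[dmg] = base * (1 + crit_chance * (crit_mult - 1))
cc as decimal = 20/100 = 0.2
cm - 1 = 3.0 - 1 = 2.0
Bonus factor = 0.2 * 2.0 = 0.4
Total multiplier = 1 + 0.4 = 1.4
Expected damage = 400 * 1.4 = 560.00

560.00 damage


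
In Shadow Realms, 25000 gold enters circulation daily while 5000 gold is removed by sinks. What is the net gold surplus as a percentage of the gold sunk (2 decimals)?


Net gold = 25000 - 5000 = 20000
Inflation rate = net / sunk * 100 = 20000 / 5000 * 100
= 4.0 * 100
= 400.00%

400.00%


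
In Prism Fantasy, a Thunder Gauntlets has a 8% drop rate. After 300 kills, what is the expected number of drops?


Expected drops = kills * (drop_rate / 100)
= 300 * (8 / 100)
= 300 * 0.08
= 24.0

24.0 drops


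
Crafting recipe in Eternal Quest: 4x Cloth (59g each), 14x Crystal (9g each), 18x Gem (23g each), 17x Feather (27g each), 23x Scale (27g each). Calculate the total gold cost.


Cost breakdown:
  Cloth: 4 * 59 = 236
  Crystal: 14 * 9 = 126
  Gem: 18 * 23 = 414
  Feather: 17 * 27 = 459
  Scale: 23 * 27 = 621
Total = 236 + 126 + 414 + 459 + 621 = 1856

1856 gold


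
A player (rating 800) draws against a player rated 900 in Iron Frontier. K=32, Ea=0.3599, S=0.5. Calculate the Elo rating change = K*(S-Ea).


Elo update: delta = K * (S - Ea), where S = 0.5 (draws)
S - Ea = 0.5 - 0.3599 = 0.1401
Rating change = 32 * 0.1401
= 4.48

4.48 rating points


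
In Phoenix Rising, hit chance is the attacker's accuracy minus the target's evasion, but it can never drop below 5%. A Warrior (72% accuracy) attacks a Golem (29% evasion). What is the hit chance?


accuracy - evasion = 72 - 29 = 43
Apply floor: max(43, 5) = 43
Hit chance = 43%

43%


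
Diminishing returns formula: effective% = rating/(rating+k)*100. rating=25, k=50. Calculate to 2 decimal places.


effective% = rating / (rating + k) * 100
= 25 / (25 + 50) * 100
= 25 / 75 * 100
= 0.333333 * 100
= 33.33%

33.33%


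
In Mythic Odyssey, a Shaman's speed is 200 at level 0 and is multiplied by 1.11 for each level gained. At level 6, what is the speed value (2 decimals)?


value = base * growth^level
= 200 * 1.11^6
= 200 * 1.870415
= 374.08

374.08 speed


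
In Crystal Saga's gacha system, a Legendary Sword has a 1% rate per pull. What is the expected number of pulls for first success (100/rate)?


Expected pulls for a geometric distribution = 1/p = 100 / rate%
= 100 / 1
= 100.0

100.0 pulls


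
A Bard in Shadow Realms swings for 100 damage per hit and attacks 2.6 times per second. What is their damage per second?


DPS = damage * attack_speed
= 100 * 2.6
= 260.0

260.0 DPS


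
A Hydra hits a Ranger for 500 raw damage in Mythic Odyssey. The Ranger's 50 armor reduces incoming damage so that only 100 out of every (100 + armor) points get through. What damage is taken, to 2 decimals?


actual = 500 * 100 / (100 + 50)
= 500 * 100 / 150
= 50000 / 150
= 333.33

333.33 damage


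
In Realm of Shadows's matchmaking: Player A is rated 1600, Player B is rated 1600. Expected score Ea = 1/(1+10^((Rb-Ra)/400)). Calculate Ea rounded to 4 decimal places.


Elo expected score: Ea = 1/(1 + 10^((Rb-Ra)/400))
Rb - Ra = 1600 - 1600 = 0
(Rb-Ra)/400 = 0/400 = 0.0
10^0.0 = 1.0
Ea = 1/(1 + 1.0) = 1/2.0 = 0.5000

0.5000


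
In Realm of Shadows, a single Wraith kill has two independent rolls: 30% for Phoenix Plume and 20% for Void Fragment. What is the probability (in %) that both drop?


For independent events, P(both) = P(A) * P(B)
= 30% * 20%
= 600 / 100 %
= 6.0%

6.0%


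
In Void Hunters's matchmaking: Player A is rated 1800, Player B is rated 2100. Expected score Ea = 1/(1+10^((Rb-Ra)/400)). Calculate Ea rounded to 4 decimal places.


Elo expected score: Ea = 1/(1 + 10^((Rb-Ra)/400))
Rb - Ra = 2100 - 1800 = 300
(Rb-Ra)/400 = 300/400 = 0.75
10^0.75 = 5.623413
Ea = 1/(1 + 5.623413) = 1/6.623413 = 0.1510

0.1510


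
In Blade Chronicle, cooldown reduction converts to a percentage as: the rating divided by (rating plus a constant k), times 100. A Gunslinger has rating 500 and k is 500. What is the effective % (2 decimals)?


effective% = rating / (rating + k) * 100
= 500 / (500 + 500) * 100
= 500 / 1000 * 100
= 0.5 * 100
= 50.00%

50.00%


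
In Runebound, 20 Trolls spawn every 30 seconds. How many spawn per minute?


Spawns per minute = count * (60 / interval)
= 20 * (60 / 30)
= 20 * 2.0
= 40.0

40.0 per minute


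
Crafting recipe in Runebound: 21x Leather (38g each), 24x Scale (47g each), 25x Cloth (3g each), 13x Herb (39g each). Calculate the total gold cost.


Cost breakdown:
  Leather: 21 * 38 = 798
  Scale: 24 * 47 = 1128
  Cloth: 25 * 3 = 75
  Herb: 13 * 39 = 507
Total = 798 + 1128 + 75 + 507 = 2508

2508 gold


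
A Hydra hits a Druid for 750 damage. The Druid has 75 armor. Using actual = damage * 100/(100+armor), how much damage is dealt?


actual = 750 * 100 / (100 + 75)
= 750 * 100 / 175
= 75000 / 175
= 428.57

428.57 damage


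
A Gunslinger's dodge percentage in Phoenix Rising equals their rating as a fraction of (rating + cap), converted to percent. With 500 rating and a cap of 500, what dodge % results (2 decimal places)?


dodge% = 500 / (500 + 500) * 100
= 500 / 1000 * 100
= 0.5 * 100
= 50.00%

50.00%


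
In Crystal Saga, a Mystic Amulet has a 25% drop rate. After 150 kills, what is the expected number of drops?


Expected drops = kills * (drop_rate / 100)
= 150 * (25 / 100)
= 150 * 0.25
= 37.5

37.5 drops


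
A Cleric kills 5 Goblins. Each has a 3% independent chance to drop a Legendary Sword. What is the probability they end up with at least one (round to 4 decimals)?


P(at least one) = 1 - P(none) = 1 - (1-p)^n
p = 3/100 = 0.03
1 - p = 0.97
(1 - p)^5 = 0.97^5 = 0.858734
P(at least one) = 1 - 0.858734 = 0.1413

0.1413


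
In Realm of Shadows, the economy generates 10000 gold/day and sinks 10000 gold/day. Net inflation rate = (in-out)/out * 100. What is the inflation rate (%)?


Net gold = 10000 - 10000 = 0
Inflation rate = net / sunk * 100 = 0 / 10000 * 100
= 0.0 * 100
= 0.00%

0.00%


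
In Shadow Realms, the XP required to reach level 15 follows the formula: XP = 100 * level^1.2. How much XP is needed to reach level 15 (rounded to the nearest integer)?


XP = 100 * level^1.2
Substitute level = 15:
XP = 100 * 15^1.2
= 100 * 25.7816
= 2578

2578 XP


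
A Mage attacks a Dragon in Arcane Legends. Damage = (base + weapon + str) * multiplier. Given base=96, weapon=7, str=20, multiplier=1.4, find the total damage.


Sum base + weapon + str = 96 + 7 + 20 = 123
Multiply by 1.4:
123 * 1.4 = 172.2

172.2 damage


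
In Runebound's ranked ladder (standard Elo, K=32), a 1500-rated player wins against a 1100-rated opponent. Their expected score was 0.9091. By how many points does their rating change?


Elo update: delta = K * (S - Ea), where S = 1 (wins)
S - Ea = 1 - 0.9091 = 0.0909
Rating change = 32 * 0.0909
= 2.91

2.91 rating points


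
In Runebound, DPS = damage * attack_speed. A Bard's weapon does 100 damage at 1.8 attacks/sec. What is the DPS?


DPS = damage * attack_speed
= 100 * 1.8
= 180.0

180.0 DPS


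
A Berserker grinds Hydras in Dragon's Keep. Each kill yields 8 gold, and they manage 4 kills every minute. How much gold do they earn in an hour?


Gold per minute = 8 * 4 = 32
Gold per hour = 32 * 60 = 1920

1920 gold/hour


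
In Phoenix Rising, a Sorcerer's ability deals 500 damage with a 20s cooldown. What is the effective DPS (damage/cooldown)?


DPS = damage / cooldown
= 500 / 20
= 25.00

25.00 DPS


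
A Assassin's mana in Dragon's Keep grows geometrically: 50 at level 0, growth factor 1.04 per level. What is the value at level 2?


value = base * growth^level
= 50 * 1.04^2
= 50 * 1.0816
= 54.08

54.08 mana


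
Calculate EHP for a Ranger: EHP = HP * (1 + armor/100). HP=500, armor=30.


EHP = 500 * (1 + 30/100)
= 500 * (1 + 0.3)
= 500 * 1.3
= 650.0

650.0 EHP


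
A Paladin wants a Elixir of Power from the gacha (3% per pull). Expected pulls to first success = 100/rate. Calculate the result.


Expected pulls for a geometric distribution = 1/p = 100 / rate%
= 100 / 3
= 33.33

33.33 pulls


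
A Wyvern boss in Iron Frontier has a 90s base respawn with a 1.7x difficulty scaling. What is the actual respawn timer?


Respawn time = base * multiplier
= 90 * 1.7
= 153.0 seconds

153.0 seconds


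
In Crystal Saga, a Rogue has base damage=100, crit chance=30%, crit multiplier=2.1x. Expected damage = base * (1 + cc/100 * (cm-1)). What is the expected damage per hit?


E[dmg] = base * (1 + crit_chance * (crit_mult - 1))
cc as decimal = 30/100 = 0.3
cm - 1 = 2.1 - 1 = 1.1
Bonus factor = 0.3 * 1.1 = 0.33
Total multiplier = 1 + 0.33 = 1.33
Expected damage = 100 * 1.33 = 133.00

133.00 damage


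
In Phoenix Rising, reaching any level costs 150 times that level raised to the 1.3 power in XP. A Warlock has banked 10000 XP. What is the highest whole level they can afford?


XP = 150 * level^1.3, so level = (XP / 150)^(1/1.3)
= (10000 / 150)^(1/1.3)
= 66.6667^0.7692
= 25.2934
Floor: level = 25

level 25


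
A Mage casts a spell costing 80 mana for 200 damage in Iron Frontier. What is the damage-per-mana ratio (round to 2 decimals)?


Efficiency = damage / mana
= 200 / 80
= 2.50

2.50 dmg/mana


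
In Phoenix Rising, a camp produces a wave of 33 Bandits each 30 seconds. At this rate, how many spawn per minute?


Spawns per minute = count * (60 / interval)
= 33 * (60 / 30)
= 33 * 2.0
= 66.0

66.0 per minute


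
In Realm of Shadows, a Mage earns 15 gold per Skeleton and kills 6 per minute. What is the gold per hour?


Gold per minute = 15 * 6 = 90
Gold per hour = 90 * 60 = 5400

5400 gold/hour


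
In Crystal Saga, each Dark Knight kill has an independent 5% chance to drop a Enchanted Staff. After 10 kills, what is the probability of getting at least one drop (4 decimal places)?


P(at least one) = 1 - P(none) = 1 - (1-p)^n
p = 5/100 = 0.05
1 - p = 0.95
(1 - p)^10 = 0.95^10 = 0.598737
P(at least one) = 1 - 0.598737 = 0.4013

0.4013


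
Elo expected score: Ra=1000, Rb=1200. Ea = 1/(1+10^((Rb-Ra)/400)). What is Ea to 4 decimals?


Elo expected score: Ea = 1/(1 + 10^((Rb-Ra)/400))
Rb - Ra = 1200 - 1000 = 200
(Rb-Ra)/400 = 200/400 = 0.5
10^0.5 = 3.162278
Ea = 1/(1 + 3.162278) = 1/4.162278 = 0.2403

0.2403


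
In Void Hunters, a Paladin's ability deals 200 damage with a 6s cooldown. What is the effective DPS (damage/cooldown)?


DPS = damage / cooldown
= 200 / 6
= 33.33

33.33 DPS


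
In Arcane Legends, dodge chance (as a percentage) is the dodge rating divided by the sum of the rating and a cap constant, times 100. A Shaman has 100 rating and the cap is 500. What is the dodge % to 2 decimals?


dodge% = 100 / (100 + 500) * 100
= 100 / 600 * 100
= 0.166667 * 100
= 16.67%

16.67%


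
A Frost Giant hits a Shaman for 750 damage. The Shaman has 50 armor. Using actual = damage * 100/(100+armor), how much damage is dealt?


actual = 750 * 100 / (100 + 50)
= 750 * 100 / 150
= 75000 / 150
= 500.00

500.00 damage


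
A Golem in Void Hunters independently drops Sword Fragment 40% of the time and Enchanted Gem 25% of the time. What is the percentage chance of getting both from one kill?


For independent events, P(both) = P(A) * P(B)
= 40% * 25%
= 1000 / 100 %
= 10.0%

10.0%


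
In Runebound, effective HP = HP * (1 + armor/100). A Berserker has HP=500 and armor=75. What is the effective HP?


EHP = 500 * (1 + 75/100)
= 500 * (1 + 0.75)
= 500 * 1.75
= 875.0

875.0 EHP


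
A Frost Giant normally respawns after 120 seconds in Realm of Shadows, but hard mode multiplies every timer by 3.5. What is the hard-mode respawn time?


Respawn time = base * multiplier
= 120 * 3.5
= 420.0 seconds

420.0 seconds


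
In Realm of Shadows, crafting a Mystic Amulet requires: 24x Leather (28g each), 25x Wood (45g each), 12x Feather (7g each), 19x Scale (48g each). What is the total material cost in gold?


Cost breakdown:
  Leather: 24 * 28 = 672
  Wood: 25 * 45 = 1125
  Feather: 12 * 7 = 84
  Scale: 19 * 48 = 912
Total = 672 + 1125 + 84 + 912 = 2793

2793 gold


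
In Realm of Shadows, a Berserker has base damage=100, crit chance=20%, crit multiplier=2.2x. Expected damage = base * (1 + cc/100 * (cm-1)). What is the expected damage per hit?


E[dmg] = base * (1 + crit_chance * (crit_mult - 1))
cc as decimal = 20/100 = 0.2
cm - 1 = 2.2 - 1 = 1.2
Bonus factor = 0.2 * 1.2 = 0.24
Total multiplier = 1 + 0.24 = 1.24
Expected damage = 100 * 1.24 = 124.00

124.00 damage


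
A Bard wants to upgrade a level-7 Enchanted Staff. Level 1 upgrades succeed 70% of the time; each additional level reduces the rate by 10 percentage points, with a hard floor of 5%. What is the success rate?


raw_rate = 70 - 10 * (7 - 1)
= 70 - 10 * 6
= 70 - 60
= 10
Apply floor: max(10, 5) = 10%

10%


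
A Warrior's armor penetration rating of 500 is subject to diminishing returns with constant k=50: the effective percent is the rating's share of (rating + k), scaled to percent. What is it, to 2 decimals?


effective% = rating / (rating + k) * 100
= 500 / (500 + 50) * 100
= 500 / 550 * 100
= 0.909091 * 100
= 90.91%

90.91%


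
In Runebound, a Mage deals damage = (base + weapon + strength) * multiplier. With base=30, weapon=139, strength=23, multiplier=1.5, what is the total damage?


Sum base + weapon + str = 30 + 139 + 23 = 192
Multiply by 1.5:
192 * 1.5 = 288.0

288.0 damage


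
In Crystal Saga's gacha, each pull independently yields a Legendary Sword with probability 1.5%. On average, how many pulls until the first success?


Expected pulls for a geometric distribution = 1/p = 100 / rate%
= 100 / 1.5
= 66.67

66.67 pulls


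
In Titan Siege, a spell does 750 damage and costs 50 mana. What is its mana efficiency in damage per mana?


Efficiency = damage / mana
= 750 / 50
= 15.00

15.00 dmg/mana


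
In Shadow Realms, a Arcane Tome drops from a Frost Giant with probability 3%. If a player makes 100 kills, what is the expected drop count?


Expected drops = kills * (drop_rate / 100)
= 100 * (3 / 100)
= 100 * 0.03
= 3.0

3.0 drops


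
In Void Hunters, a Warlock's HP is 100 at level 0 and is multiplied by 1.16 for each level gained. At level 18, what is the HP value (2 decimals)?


value = base * growth^level
= 100 * 1.16^18
= 100 * 14.462514
= 1446.25

1446.25 HP


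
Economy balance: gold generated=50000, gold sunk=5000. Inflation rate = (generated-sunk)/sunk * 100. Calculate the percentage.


Net gold = 50000 - 5000 = 45000
Inflation rate = net / sunk * 100 = 45000 / 5000 * 100
= 9.0 * 100
= 900.00%

900.00%


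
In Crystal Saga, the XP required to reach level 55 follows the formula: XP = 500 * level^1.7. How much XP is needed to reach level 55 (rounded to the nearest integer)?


XP = 500 * level^1.7
Substitute level = 55:
XP = 500 * 55^1.7
= 500 * 909.1103
= 454555

454555 XP


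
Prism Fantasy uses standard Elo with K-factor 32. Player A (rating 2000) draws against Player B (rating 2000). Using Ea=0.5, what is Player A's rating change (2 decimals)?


Elo update: delta = K * (S - Ea), where S = 0.5 (draws)
S - Ea = 0.5 - 0.5 = 0.0
Rating change = 32 * 0.0
= 0.00

0.00 rating points


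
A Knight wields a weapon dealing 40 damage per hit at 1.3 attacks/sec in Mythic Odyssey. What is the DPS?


DPS = damage * attack_speed
= 40 * 1.3
= 52.0

52.0 DPS


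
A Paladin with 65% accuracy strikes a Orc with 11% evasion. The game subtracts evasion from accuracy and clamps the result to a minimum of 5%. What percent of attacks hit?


accuracy - evasion = 65 - 11 = 54
Apply floor: max(54, 5) = 54
Hit chance = 54%

54%


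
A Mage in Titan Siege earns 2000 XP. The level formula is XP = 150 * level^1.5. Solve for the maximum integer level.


XP = 150 * level^1.5, so level = (XP / 150)^(1/1.5)
= (2000 / 150)^(1/1.5)
= 13.3333^0.6667
= 5.6229
Floor: level = 5

level 5


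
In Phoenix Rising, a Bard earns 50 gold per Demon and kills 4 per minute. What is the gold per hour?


Gold per minute = 50 * 4 = 200
Gold per hour = 200 * 60 = 12000

12000 gold/hour


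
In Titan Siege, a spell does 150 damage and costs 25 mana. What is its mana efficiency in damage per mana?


Efficiency = damage / mana
= 150 / 25
= 6.00

6.00 dmg/mana


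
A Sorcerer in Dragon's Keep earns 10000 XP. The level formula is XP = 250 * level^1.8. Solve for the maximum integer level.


XP = 250 * level^1.8, so level = (XP / 250)^(1/1.8)
= (10000 / 250)^(1/1.8)
= 40.0^0.5556
= 7.7631
Floor: level = 7

level 7


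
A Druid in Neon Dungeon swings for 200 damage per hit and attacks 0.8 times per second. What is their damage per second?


DPS = damage * attack_speed
= 200 * 0.8
= 160.0

160.0 DPS


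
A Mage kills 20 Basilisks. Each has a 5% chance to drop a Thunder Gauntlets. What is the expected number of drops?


Expected drops = kills * (drop_rate / 100)
= 20 * (5 / 100)
= 20 * 0.05
= 1.0

1.0 drops


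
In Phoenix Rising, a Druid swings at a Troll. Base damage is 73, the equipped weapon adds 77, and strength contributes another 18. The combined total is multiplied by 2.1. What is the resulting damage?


Sum base + weapon + str = 73 + 77 + 18 = 168
Multiply by 2.1:
168 * 2.1 = 352.8

352.8 damage


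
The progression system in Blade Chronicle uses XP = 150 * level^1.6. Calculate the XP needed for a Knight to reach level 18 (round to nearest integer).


XP = 150 * level^1.6
Substitute level = 18:
XP = 150 * 18^1.6
= 150 * 101.9615
= 15294

15294 XP


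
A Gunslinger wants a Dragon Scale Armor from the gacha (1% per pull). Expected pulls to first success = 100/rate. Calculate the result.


Expected pulls for a geometric distribution = 1/p = 100 / rate%
= 100 / 1
= 100.0

100.0 pulls


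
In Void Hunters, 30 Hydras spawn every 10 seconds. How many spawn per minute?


Spawns per minute = count * (60 / interval)
= 30 * (60 / 10)
= 30 * 6.0
= 180.0

180.0 per minute


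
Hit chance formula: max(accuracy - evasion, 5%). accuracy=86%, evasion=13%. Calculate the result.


accuracy - evasion = 86 - 13 = 73
Apply floor: max(73, 5) = 73
Hit chance = 73%

73%


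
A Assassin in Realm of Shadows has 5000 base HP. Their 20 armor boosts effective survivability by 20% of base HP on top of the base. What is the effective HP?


EHP = 5000 * (1 + 20/100)
= 5000 * (1 + 0.2)
= 5000 * 1.2
= 6000.0

6000.0 EHP


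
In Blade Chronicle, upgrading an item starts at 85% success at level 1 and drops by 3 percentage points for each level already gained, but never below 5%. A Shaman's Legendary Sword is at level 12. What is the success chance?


raw_rate = 85 - 3 * (12 - 1)
= 85 - 3 * 11
= 85 - 33
= 52
Apply floor: max(52, 5) = 52%

52%


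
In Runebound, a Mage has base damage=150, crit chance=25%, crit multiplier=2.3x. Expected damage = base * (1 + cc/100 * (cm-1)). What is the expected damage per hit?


E[dmg] = base * (1 + crit_chance * (crit_mult - 1))
cc as decimal = 25/100 = 0.25
cm - 1 = 2.3 - 1 = 1.3
Bonus factor = 0.25 * 1.3 = 0.325
Total multiplier = 1 + 0.325 = 1.325
Expected damage = 150 * 1.325 = 198.75

198.75 damage


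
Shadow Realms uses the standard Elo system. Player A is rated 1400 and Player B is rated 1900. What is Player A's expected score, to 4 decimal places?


Elo expected score: Ea = 1/(1 + 10^((Rb-Ra)/400))
Rb - Ra = 1900 - 1400 = 500
(Rb-Ra)/400 = 500/400 = 1.25
10^1.25 = 17.782794
Ea = 1/(1 + 17.782794) = 1/18.782794 = 0.0532

0.0532


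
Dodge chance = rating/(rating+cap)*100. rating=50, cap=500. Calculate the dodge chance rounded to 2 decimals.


dodge% = 50 / (50 + 500) * 100
= 50 / 550 * 100
= 0.090909 * 100
= 9.09%

9.09%


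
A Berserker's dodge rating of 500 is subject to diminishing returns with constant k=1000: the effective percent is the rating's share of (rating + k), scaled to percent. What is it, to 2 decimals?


effective% = rating / (rating + k) * 100
= 500 / (500 + 1000) * 100
= 500 / 1500 * 100
= 0.333333 * 100
= 33.33%

33.33%


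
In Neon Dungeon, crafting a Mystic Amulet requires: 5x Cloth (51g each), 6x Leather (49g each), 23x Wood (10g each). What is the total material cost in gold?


Cost breakdown:
  Cloth: 5 * 51 = 255
  Leather: 6 * 49 = 294
  Wood: 23 * 10 = 230
Total = 255 + 294 + 230 = 779

779 gold


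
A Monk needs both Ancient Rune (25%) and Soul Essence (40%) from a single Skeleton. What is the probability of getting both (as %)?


For independent events, P(both) = P(A) * P(B)
= 25% * 40%
= 1000 / 100 %
= 10.0%

10.0%


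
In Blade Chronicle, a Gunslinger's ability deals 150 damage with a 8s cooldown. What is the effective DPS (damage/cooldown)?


DPS = damage / cooldown
= 150 / 8
= 18.75

18.75 DPS


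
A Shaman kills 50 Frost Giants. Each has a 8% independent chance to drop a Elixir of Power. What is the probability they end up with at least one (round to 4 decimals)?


P(at least one) = 1 - P(none) = 1 - (1-p)^n
p = 8/100 = 0.08
1 - p = 0.92
(1 - p)^50 = 0.92^50 = 0.015466
P(at least one) = 1 - 0.015466 = 0.9845

0.9845


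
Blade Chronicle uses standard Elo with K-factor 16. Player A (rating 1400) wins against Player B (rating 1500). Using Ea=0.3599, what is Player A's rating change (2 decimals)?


Elo update: delta = K * (S - Ea), where S = 1 (wins)
S - Ea = 1 - 0.3599 = 0.6401
Rating change = 16 * 0.6401
= 10.24

10.24 rating points


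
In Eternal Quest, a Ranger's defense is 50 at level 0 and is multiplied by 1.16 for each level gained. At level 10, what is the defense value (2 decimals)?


value = base * growth^level
= 50 * 1.16^10
= 50 * 4.411435
= 220.57

220.57 defense


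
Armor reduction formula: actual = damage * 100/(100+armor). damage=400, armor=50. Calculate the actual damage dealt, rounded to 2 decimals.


actual = 400 * 100 / (100 + 50)
= 400 * 100 / 150
= 40000 / 150
= 266.67

266.67 damage


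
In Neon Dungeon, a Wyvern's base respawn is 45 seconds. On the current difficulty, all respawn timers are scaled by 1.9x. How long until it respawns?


Respawn time = base * multiplier
= 45 * 1.9
= 85.5 seconds

85.5 seconds


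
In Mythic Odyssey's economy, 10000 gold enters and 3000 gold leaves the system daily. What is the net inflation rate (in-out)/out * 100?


Net gold = 10000 - 3000 = 7000
Inflation rate = net / sunk * 100 = 7000 / 3000 * 100
= 2.333333 * 100
= 233.33%

233.33%


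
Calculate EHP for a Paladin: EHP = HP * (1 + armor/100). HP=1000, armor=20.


EHP = 1000 * (1 + 20/100)
= 1000 * (1 + 0.2)
= 1000 * 1.2
= 1200.0

1200.0 EHP


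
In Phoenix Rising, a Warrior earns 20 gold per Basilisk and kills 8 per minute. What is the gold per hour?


Gold per minute = 20 * 8 = 160
Gold per hour = 160 * 60 = 9600

9600 gold/hour


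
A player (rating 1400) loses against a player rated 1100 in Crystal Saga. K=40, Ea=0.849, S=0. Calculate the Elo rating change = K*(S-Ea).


Elo update: delta = K * (S - Ea), where S = 0 (loses)
S - Ea = 0 - 0.849 = -0.849
Rating change = 40 * -0.849
= -33.96

-33.96 rating points


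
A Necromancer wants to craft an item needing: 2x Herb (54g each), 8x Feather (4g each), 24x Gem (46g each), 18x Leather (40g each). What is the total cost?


Cost breakdown:
  Herb: 2 * 54 = 108
  Feather: 8 * 4 = 32
  Gem: 24 * 46 = 1104
  Leather: 18 * 40 = 720
Total = 108 + 32 + 1104 + 720 = 1964

1964 gold


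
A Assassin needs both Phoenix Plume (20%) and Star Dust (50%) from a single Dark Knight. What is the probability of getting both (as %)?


For independent events, P(both) = P(A) * P(B)
= 20% * 50%
= 1000 / 100 %
= 10.0%

10.0%


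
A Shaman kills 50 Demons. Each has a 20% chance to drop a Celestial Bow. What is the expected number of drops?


Expected drops = kills * (drop_rate / 100)
= 50 * (20 / 100)
= 50 * 0.2
= 10.0

10.0 drops


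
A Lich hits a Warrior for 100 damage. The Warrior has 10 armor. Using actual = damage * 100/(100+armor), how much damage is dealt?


actual = 100 * 100 / (100 + 10)
= 100 * 100 / 110
= 10000 / 110
= 90.91

90.91 damage


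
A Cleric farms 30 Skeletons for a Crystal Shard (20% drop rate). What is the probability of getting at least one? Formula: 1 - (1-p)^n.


P(at least one) = 1 - P(none) = 1 - (1-p)^n
p = 20/100 = 0.2
1 - p = 0.8
(1 - p)^30 = 0.8^30 = 0.001238
P(at least one) = 1 - 0.001238 = 0.9988

0.9988


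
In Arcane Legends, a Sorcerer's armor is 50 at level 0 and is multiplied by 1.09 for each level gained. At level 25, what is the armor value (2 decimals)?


value = base * growth^level
= 50 * 1.09^25
= 50 * 8.623081
= 431.15

431.15 armor


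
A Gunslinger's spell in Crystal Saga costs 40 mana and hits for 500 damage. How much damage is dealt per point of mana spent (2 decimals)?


Efficiency = damage / mana
= 500 / 40
= 12.50

12.50 dmg/mana


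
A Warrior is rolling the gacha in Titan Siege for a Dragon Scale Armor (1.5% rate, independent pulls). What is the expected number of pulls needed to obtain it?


Expected pulls for a geometric distribution = 1/p = 100 / rate%
= 100 / 1.5
= 66.67

66.67 pulls


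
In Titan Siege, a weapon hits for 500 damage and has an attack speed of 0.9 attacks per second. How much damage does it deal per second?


DPS = damage * attack_speed
= 500 * 0.9
= 450.0

450.0 DPS


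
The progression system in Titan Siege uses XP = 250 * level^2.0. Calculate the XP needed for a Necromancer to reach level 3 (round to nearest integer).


XP = 250 * level^2.0
Substitute level = 3:
XP = 250 * 3^2.0
= 250 * 9.0
= 2250

2250 XP


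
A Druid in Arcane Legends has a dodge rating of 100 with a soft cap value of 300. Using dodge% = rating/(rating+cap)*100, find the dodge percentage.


dodge% = 100 / (100 + 300) * 100
= 100 / 400 * 100
= 0.25 * 100
= 25.00%

25.00%


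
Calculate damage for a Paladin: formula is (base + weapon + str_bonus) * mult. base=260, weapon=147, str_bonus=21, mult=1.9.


Sum base + weapon + str = 260 + 147 + 21 = 428
Multiply by 1.9:
428 * 1.9 = 813.2

813.2 damage


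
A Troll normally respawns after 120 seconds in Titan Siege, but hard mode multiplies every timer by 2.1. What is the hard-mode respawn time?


Respawn time = base * multiplier
= 120 * 2.1
= 252.0 seconds

252.0 seconds


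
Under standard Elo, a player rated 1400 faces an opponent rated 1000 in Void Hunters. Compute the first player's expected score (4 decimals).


Elo expected score: Ea = 1/(1 + 10^((Rb-Ra)/400))
Rb - Ra = 1000 - 1400 = -400
(Rb-Ra)/400 = -400/400 = -1.0
10^-1.0 = 0.1
Ea = 1/(1 + 0.1) = 1/1.1 = 0.9091

0.9091


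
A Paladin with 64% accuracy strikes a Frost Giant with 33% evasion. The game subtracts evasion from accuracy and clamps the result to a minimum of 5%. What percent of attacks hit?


accuracy - evasion = 64 - 33 = 31
Apply floor: max(31, 5) = 31
Hit chance = 31%

31%


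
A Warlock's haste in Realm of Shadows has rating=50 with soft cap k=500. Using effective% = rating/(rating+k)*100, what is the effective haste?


effective% = rating / (rating + k) * 100
= 50 / (50 + 500) * 100
= 50 / 550 * 100
= 0.090909 * 100
= 9.09%

9.09%


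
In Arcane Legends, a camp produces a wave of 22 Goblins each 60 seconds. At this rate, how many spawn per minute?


Spawns per minute = count * (60 / interval)
= 22 * (60 / 60)
= 22 * 1.0
= 22.0

22.0 per minute


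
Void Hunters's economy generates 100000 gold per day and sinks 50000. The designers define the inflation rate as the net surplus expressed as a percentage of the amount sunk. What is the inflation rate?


Net gold = 100000 - 50000 = 50000
Inflation rate = net / sunk * 100 = 50000 / 50000 * 100
= 1.0 * 100
= 100.00%

100.00%


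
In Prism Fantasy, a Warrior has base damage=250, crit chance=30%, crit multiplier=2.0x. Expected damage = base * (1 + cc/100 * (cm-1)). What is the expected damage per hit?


E[dmg] = base * (1 + crit_chance * (crit_mult - 1))
cc as decimal = 30/100 = 0.3
cm - 1 = 2.0 - 1 = 1.0
Bonus factor = 0.3 * 1.0 = 0.3
Total multiplier = 1 + 0.3 = 1.3
Expected damage = 250 * 1.3 = 325.00

325.00 damage


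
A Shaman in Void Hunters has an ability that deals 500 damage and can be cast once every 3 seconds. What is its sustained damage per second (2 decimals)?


DPS = damage / cooldown
= 500 / 3
= 166.67

166.67 DPS


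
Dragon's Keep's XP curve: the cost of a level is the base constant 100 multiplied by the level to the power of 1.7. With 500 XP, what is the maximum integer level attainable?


XP = 100 * level^1.7, so level = (XP / 100)^(1/1.7)
= (500 / 100)^(1/1.7)
= 5.0^0.5882
= 2.5773
Floor: level = 2

level 2


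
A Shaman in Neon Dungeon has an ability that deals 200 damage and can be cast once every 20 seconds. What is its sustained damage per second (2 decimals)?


DPS = damage / cooldown
= 200 / 20
= 10.00

10.00 DPS


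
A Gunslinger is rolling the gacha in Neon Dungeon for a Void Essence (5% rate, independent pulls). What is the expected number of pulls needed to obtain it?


Expected pulls for a geometric distribution = 1/p = 100 / rate%
= 100 / 5
= 20.0

20.0 pulls


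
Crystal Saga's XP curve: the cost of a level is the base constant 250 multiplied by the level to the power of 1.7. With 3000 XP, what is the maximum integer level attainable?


XP = 250 * level^1.7, so level = (XP / 250)^(1/1.7)
= (3000 / 250)^(1/1.7)
= 12.0^0.5882
= 4.3133
Floor: level = 4

level 4


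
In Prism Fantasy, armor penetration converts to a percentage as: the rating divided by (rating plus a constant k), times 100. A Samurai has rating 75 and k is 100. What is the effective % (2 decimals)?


effective% = rating / (rating + k) * 100
= 75 / (75 + 100) * 100
= 75 / 175 * 100
= 0.428571 * 100
= 42.86%

42.86%


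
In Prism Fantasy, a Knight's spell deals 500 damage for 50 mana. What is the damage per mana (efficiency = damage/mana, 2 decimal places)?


Efficiency = damage / mana
= 500 / 50
= 10.00

10.00 dmg/mana


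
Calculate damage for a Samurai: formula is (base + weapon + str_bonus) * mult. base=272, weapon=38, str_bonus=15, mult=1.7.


Sum base + weapon + str = 272 + 38 + 15 = 325
Multiply by 1.7:
325 * 1.7 = 552.5

552.5 damage


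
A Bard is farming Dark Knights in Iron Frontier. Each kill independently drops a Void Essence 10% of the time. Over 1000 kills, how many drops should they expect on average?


Expected drops = kills * (drop_rate / 100)
= 1000 * (10 / 100)
= 1000 * 0.1
= 100.0

100.0 drops
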